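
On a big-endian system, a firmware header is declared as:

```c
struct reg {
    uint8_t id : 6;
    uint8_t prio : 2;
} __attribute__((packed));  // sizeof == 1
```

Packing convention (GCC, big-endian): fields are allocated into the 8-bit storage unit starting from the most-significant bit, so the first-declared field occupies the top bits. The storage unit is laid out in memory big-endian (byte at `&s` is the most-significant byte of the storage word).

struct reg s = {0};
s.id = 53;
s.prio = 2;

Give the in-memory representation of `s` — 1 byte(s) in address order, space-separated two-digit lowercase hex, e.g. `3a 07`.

[2+:6] id=53 & 0x3f = 0x35; word=0xd4
[0+:2] prio=2 & 0x3 = 0x2; word=0xd6
word = 0xd6 → big-endian bytes:
  [0]=0xd6

d6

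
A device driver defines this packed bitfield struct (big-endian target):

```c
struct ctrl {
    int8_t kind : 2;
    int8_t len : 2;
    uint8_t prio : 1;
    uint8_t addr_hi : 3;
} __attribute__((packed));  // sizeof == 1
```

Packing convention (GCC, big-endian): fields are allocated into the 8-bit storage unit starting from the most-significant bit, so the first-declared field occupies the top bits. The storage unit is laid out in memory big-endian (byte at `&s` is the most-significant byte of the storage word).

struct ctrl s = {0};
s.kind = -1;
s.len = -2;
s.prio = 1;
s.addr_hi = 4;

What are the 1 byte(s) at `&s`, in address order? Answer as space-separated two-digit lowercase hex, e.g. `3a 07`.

kind (2b) val=-1 bits=0x3 at bit 6: 0xc0
len (2b) val=-2 bits=0x2 at bit 4: 0xe0
prio (1b) val=1 bits=0x1 at bit 3: 0xe8
addr_hi (3b) val=4 bits=0x4 at bit 0: 0xec
word = 0xec → big-endian bytes:
  [0]=0xec

ec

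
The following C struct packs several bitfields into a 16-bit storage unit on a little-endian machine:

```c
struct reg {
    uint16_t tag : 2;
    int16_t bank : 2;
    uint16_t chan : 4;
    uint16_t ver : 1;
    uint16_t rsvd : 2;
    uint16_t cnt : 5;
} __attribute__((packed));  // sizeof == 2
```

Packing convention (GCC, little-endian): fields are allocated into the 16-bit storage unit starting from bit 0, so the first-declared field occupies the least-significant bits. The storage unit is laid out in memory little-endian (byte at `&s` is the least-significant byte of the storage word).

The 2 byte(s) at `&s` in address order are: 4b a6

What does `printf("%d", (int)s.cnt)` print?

20

[0]=0x4b [1]=0xa6 (little-endian) → word 0xa64b
tag:2 @ bit 0 → (0xa64b>>0)&0x3 = 0x3
bank:2 @ bit 2 → (0xa64b>>2)&0x3 = 0x2
chan:4 @ bit 4 → (0xa64b>>4)&0xf = 0x4
ver:1 @ bit 8 → (0xa64b>>8)&0x1 = 0x0
rsvd:2 @ bit 9 → (0xa64b>>9)&0x3 = 0x3
cnt:5 @ bit 11 → (0xa64b>>11)&0x1f = 0x14  ←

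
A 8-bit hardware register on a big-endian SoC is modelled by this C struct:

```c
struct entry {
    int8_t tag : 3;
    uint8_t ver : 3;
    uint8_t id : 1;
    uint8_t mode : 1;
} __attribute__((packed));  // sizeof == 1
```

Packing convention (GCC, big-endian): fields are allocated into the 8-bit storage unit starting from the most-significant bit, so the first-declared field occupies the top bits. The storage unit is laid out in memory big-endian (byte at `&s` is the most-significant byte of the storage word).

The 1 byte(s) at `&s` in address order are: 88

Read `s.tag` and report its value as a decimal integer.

-4

[0]=0x88 (big-endian) → word 0x88
tag [5+:3] = (word>>5) & 0x7 = 4  ←
ver [2+:3] = (word>>2) & 0x7 = 2
id [1+:1] = (word>>1) & 0x1 = 0
mode [0+:1] = (word>>0) & 0x1 = 0
tag signed 3b, MSB=1: 4 - 8 = -4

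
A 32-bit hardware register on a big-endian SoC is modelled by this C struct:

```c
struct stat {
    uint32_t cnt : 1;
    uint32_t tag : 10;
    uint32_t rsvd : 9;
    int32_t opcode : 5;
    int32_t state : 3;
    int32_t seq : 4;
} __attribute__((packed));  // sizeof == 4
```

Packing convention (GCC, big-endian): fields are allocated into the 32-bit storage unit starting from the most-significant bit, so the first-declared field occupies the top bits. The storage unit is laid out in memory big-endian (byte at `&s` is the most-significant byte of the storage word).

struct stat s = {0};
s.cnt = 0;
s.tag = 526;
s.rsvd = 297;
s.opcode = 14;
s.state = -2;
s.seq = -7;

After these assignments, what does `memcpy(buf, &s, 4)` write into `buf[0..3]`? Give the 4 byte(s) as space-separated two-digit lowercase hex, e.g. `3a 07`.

41 d2 97 69

cnt (1b) val=0 bits=0x0 at bit 31: 0x00000000
tag (10b) val=526 bits=0x20e at bit 21: 0x41c00000
rsvd (9b) val=297 bits=0x129 at bit 12: 0x41d29000
opcode (5b) val=14 bits=0xe at bit 7: 0x41d29700
state (3b) val=-2 bits=0x6 at bit 4: 0x41d29760
seq (4b) val=-7 bits=0x9 at bit 0: 0x41d29769
word = 0x41d29769 → big-endian bytes:
  [0]=0x41  [1]=0xd2  [2]=0x97  [3]=0x69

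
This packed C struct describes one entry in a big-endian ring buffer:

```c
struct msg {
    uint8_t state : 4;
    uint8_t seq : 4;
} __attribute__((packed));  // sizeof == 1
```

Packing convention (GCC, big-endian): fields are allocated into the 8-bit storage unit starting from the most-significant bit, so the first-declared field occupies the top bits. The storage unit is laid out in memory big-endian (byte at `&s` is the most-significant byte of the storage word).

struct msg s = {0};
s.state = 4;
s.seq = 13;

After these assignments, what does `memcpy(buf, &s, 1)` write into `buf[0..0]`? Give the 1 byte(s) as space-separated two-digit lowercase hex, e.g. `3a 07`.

4d

[4+:4] state=4 & 0xf = 0x4; word=0x40
[0+:4] seq=13 & 0xf = 0xd; word=0x4d
word = 0x4d → big-endian bytes:
  [0]=0x4d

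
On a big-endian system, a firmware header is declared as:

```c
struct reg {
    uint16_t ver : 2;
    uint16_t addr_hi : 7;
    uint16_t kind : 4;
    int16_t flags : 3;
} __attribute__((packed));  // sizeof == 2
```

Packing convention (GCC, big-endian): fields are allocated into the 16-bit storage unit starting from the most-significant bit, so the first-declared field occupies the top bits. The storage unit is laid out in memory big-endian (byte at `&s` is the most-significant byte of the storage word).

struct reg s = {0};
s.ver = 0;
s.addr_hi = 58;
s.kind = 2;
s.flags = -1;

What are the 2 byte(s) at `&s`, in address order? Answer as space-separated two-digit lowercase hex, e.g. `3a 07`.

ver:2 = 0 → 0x0 << 14 → word 0x0000
addr_hi:7 = 58 → 0x3a << 7 → word 0x1d00
kind:4 = 2 → 0x2 << 3 → word 0x1d10
flags:3 = -1 → 0x7 << 0 → word 0x1d17
word = 0x1d17 → big-endian bytes:
  [0]=0x1d  [1]=0x17

1d 17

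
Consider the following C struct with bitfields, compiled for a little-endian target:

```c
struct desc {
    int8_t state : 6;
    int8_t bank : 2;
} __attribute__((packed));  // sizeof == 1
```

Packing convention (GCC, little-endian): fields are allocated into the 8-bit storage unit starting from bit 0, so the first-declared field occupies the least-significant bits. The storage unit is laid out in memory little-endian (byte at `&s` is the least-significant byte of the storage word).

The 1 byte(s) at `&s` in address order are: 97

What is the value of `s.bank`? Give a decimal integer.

-2

[0]=0x97 (little-endian) → word 0x97
state:6 @ bit 0 → (0x97>>0)&0x3f = 0x17
bank:2 @ bit 6 → (0x97>>6)&0x3 = 0x2  ←
bank signed 2b, MSB=1: 2 - 4 = -2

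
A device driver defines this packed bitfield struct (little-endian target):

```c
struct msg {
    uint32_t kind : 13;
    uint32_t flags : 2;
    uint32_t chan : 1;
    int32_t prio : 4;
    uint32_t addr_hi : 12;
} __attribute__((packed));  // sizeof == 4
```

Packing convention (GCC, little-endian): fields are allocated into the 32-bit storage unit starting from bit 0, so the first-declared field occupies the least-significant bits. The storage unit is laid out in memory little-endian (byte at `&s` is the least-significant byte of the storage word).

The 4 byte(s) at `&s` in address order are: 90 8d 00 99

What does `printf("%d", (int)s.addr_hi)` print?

[0]=0x90 [1]=0x8d [2]=0x00 [3]=0x99 (little-endian) → word 0x99008d90
kind:13 @ bit 0 → (0x99008d90>>0)&0x1fff = 0xd90
flags:2 @ bit 13 → (0x99008d90>>13)&0x3 = 0x0
chan:1 @ bit 15 → (0x99008d90>>15)&0x1 = 0x1
prio:4 @ bit 16 → (0x99008d90>>16)&0xf = 0x0
addr_hi:12 @ bit 20 → (0x99008d90>>20)&0xfff = 0x990  ←

2448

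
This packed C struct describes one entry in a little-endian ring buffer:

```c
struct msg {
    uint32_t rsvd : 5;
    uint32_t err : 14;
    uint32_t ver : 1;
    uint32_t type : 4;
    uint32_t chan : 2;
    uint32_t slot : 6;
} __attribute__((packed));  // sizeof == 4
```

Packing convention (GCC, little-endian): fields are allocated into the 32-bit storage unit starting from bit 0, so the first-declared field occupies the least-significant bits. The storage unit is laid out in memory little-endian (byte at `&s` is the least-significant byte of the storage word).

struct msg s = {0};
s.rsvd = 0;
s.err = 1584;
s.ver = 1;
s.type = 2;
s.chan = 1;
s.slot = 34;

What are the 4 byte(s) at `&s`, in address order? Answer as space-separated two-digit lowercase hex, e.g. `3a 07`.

00 c6 28 89

rsvd (5b) val=0 bits=0x0 at bit 0: 0x00000000
err (14b) val=1584 bits=0x630 at bit 5: 0x0000c600
ver (1b) val=1 bits=0x1 at bit 19: 0x0008c600
type (4b) val=2 bits=0x2 at bit 20: 0x0028c600
chan (2b) val=1 bits=0x1 at bit 24: 0x0128c600
slot (6b) val=34 bits=0x22 at bit 26: 0x8928c600
word = 0x8928c600 → little-endian bytes:
  [0]=0x00  [1]=0xc6  [2]=0x28  [3]=0x89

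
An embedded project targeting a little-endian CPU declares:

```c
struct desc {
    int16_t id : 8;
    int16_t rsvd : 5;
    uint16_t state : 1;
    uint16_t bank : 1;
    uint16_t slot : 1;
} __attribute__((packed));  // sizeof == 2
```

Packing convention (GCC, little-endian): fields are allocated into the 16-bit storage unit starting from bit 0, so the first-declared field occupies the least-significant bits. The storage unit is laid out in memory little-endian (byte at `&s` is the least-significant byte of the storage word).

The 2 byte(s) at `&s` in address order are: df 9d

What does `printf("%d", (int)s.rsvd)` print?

-3

[0]=0xdf [1]=0x9d (little-endian) → word 0x9ddf
id [0+:8] = (word>>0) & 0xff = 223
rsvd [8+:5] = (word>>8) & 0x1f = 29  ←
state [13+:1] = (word>>13) & 0x1 = 0
bank [14+:1] = (word>>14) & 0x1 = 0
slot [15+:1] = (word>>15) & 0x1 = 1
rsvd signed 5b, MSB=1: 29 - 32 = -3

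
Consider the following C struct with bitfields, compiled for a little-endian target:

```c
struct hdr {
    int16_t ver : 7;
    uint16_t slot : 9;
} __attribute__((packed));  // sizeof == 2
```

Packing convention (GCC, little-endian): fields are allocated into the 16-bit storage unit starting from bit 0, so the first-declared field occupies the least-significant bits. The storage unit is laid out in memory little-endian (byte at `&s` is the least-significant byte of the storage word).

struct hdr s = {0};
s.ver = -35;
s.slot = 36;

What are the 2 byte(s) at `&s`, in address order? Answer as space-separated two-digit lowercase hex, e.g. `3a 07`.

5d 12

ver:7 = -35 → 0x5d << 0 → word 0x005d
slot:9 = 36 → 0x24 << 7 → word 0x125d
word = 0x125d → little-endian bytes:
  [0]=0x5d  [1]=0x12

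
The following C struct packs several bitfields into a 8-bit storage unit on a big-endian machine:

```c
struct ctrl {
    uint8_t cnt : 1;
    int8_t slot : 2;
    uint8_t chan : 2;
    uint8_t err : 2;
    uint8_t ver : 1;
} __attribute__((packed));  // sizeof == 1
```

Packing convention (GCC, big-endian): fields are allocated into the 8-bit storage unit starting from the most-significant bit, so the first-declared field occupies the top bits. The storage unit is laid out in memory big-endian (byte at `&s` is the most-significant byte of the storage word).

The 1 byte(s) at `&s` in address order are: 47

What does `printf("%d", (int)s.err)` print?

3

[0]=0x47 (big-endian) → word 0x47
cnt [7+:1] = (word>>7) & 0x1 = 0
slot [5+:2] = (word>>5) & 0x3 = 2
chan [3+:2] = (word>>3) & 0x3 = 0
err [1+:2] = (word>>1) & 0x3 = 3  ←
ver [0+:1] = (word>>0) & 0x1 = 1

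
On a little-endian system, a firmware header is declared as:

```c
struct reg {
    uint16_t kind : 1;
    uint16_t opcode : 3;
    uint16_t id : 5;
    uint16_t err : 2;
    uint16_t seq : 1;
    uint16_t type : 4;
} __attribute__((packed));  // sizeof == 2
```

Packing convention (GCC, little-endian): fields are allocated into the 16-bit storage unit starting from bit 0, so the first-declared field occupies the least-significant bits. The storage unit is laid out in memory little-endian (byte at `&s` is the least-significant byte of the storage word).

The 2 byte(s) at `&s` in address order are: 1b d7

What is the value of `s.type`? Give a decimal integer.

13

[0]=0x1b [1]=0xd7 (little-endian) → word 0xd71b
kind:1 @ bit 0 → (0xd71b>>0)&0x1 = 0x1
opcode:3 @ bit 1 → (0xd71b>>1)&0x7 = 0x5
id:5 @ bit 4 → (0xd71b>>4)&0x1f = 0x11
err:2 @ bit 9 → (0xd71b>>9)&0x3 = 0x3
seq:1 @ bit 11 → (0xd71b>>11)&0x1 = 0x0
type:4 @ bit 12 → (0xd71b>>12)&0xf = 0xd  ←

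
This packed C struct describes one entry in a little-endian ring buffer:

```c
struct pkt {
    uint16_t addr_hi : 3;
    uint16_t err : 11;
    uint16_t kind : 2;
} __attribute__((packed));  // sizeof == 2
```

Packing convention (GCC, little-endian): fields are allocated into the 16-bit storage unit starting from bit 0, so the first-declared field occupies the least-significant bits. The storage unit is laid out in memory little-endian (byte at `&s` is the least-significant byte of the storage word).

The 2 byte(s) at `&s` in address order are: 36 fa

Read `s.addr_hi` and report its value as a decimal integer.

[0]=0x36 [1]=0xfa (little-endian) → word 0xfa36
addr_hi:3 @ bit 0 → (0xfa36>>0)&0x7 = 0x6  ←
err:11 @ bit 3 → (0xfa36>>3)&0x7ff = 0x746
kind:2 @ bit 14 → (0xfa36>>14)&0x3 = 0x3

6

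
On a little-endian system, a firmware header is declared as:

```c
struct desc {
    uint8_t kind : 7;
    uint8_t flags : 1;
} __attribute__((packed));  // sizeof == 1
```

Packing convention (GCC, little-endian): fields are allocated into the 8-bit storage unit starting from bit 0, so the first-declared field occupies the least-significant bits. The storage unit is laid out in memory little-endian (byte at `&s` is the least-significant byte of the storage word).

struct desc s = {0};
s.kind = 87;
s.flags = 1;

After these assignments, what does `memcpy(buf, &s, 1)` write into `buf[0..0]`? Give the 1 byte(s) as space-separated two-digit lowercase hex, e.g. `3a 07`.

kind (7b) val=87 bits=0x57 at bit 0: 0x57
flags (1b) val=1 bits=0x1 at bit 7: 0xd7
word = 0xd7 → little-endian bytes:
  [0]=0xd7

d7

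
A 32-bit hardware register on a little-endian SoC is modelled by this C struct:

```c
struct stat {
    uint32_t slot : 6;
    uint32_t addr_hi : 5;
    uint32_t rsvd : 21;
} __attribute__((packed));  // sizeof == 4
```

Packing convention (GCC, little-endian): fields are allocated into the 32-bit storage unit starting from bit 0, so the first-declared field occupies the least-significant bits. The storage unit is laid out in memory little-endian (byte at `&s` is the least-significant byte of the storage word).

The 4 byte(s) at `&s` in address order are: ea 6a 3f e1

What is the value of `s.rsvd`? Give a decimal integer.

1845229

[0]=0xea [1]=0x6a [2]=0x3f [3]=0xe1 (little-endian) → word 0xe13f6aea
slot:6 @ bit 0 → (0xe13f6aea>>0)&0x3f = 0x2a
addr_hi:5 @ bit 6 → (0xe13f6aea>>6)&0x1f = 0xb
rsvd:21 @ bit 11 → (0xe13f6aea>>11)&0x1fffff = 0x1c27ed  ←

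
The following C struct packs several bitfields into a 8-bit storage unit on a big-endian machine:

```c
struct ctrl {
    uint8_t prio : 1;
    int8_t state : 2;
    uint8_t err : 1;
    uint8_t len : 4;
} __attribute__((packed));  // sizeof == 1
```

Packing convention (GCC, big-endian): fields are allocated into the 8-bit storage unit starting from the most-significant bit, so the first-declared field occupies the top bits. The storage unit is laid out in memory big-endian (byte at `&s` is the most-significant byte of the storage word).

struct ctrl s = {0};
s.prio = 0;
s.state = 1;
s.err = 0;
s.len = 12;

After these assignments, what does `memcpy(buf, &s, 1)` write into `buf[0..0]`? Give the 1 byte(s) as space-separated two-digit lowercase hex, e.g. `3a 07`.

prio (1b) val=0 bits=0x0 at bit 7: 0x00
state (2b) val=1 bits=0x1 at bit 5: 0x20
err (1b) val=0 bits=0x0 at bit 4: 0x20
len (4b) val=12 bits=0xc at bit 0: 0x2c
word = 0x2c → big-endian bytes:
  [0]=0x2c

2c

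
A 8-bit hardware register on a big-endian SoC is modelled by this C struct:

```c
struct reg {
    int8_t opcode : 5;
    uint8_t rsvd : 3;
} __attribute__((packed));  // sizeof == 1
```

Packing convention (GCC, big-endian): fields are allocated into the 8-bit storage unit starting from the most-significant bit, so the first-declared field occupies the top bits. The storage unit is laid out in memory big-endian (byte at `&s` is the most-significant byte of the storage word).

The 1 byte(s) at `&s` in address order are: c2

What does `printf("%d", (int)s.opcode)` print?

-8

[0]=0xc2 (big-endian) → word 0xc2
opcode:5 @ bit 3 → (0xc2>>3)&0x1f = 0x18  ←
rsvd:3 @ bit 0 → (0xc2>>0)&0x7 = 0x2
opcode signed 5b, MSB=1: 24 - 32 = -8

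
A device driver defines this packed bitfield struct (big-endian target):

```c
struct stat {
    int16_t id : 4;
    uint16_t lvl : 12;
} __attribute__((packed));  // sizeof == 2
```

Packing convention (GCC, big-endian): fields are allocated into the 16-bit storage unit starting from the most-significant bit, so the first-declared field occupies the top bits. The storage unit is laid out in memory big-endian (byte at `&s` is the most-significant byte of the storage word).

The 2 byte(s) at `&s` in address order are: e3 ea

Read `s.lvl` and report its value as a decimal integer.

[0]=0xe3 [1]=0xea (big-endian) → word 0xe3ea
id [12+:4] = (word>>12) & 0xf = 14
lvl [0+:12] = (word>>0) & 0xfff = 1002  ←

1002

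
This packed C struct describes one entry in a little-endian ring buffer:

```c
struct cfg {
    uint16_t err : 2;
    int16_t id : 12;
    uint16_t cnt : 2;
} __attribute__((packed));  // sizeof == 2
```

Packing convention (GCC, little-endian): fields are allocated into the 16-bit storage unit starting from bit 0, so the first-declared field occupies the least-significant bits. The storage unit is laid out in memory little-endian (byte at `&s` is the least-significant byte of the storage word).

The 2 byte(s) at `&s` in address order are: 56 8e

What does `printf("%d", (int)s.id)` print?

917

[0]=0x56 [1]=0x8e (little-endian) → word 0x8e56
err [0+:2] = (word>>0) & 0x3 = 2
id [2+:12] = (word>>2) & 0xfff = 917  ←
cnt [14+:2] = (word>>14) & 0x3 = 2
id signed 12b, MSB=0: value = 917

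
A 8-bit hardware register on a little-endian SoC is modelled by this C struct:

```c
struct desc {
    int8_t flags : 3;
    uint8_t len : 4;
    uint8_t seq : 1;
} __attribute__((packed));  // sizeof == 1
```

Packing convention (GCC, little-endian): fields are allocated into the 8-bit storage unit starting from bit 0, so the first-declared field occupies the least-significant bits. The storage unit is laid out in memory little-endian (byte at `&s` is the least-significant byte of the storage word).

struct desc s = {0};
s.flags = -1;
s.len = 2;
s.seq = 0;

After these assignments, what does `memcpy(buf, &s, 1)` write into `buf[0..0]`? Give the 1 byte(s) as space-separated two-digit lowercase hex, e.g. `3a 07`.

[0+:3] flags=-1 & 0x7 = 0x7; word=0x07
[3+:4] len=2 & 0xf = 0x2; word=0x17
[7+:1] seq=0 & 0x1 = 0x0; word=0x17
word = 0x17 → little-endian bytes:
  [0]=0x17

17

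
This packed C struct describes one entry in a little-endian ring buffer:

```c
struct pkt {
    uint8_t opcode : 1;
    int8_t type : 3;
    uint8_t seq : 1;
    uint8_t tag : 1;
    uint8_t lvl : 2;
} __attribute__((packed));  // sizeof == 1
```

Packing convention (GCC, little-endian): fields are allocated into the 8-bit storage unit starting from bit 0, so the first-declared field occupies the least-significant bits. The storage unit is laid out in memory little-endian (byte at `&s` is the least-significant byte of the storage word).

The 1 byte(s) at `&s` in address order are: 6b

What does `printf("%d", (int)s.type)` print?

[0]=0x6b (little-endian) → word 0x6b
opcode:1 @ bit 0 → (0x6b>>0)&0x1 = 0x1
type:3 @ bit 1 → (0x6b>>1)&0x7 = 0x5  ←
seq:1 @ bit 4 → (0x6b>>4)&0x1 = 0x0
tag:1 @ bit 5 → (0x6b>>5)&0x1 = 0x1
lvl:2 @ bit 6 → (0x6b>>6)&0x3 = 0x1
type signed 3b, MSB=1: 5 - 8 = -3

-3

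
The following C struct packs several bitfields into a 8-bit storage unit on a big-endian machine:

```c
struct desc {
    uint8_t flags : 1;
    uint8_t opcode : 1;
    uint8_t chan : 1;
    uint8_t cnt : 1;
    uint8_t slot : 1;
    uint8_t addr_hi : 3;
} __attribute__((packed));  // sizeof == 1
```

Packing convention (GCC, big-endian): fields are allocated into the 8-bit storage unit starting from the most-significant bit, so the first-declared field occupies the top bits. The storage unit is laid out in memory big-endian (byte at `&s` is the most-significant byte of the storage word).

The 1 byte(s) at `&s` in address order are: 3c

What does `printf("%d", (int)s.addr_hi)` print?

[0]=0x3c (big-endian) → word 0x3c
flags:1 @ bit 7 → (0x3c>>7)&0x1 = 0x0
opcode:1 @ bit 6 → (0x3c>>6)&0x1 = 0x0
chan:1 @ bit 5 → (0x3c>>5)&0x1 = 0x1
cnt:1 @ bit 4 → (0x3c>>4)&0x1 = 0x1
slot:1 @ bit 3 → (0x3c>>3)&0x1 = 0x1
addr_hi:3 @ bit 0 → (0x3c>>0)&0x7 = 0x4  ←

4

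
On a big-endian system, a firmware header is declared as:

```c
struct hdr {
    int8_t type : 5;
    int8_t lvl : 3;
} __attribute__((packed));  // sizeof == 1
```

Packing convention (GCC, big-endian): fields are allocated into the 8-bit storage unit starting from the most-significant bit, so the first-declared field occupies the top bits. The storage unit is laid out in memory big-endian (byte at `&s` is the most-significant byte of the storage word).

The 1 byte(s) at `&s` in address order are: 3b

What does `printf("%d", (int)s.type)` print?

7

[0]=0x3b (big-endian) → word 0x3b
type:5 @ bit 3 → (0x3b>>3)&0x1f = 0x7  ←
lvl:3 @ bit 0 → (0x3b>>0)&0x7 = 0x3
type signed 5b, MSB=0: value = 7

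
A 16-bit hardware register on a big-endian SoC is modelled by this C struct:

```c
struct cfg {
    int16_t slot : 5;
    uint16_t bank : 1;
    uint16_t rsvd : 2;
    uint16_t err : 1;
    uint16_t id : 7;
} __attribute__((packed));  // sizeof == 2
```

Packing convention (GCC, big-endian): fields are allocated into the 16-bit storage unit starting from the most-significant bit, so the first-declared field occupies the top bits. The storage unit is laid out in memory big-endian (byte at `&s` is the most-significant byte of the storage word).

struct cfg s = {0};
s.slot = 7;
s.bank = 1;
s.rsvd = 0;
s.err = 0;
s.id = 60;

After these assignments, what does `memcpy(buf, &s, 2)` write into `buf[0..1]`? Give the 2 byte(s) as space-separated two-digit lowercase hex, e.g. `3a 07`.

slot (5b) val=7 bits=0x7 at bit 11: 0x3800
bank (1b) val=1 bits=0x1 at bit 10: 0x3c00
rsvd (2b) val=0 bits=0x0 at bit 8: 0x3c00
err (1b) val=0 bits=0x0 at bit 7: 0x3c00
id (7b) val=60 bits=0x3c at bit 0: 0x3c3c
word = 0x3c3c → big-endian bytes:
  [0]=0x3c  [1]=0x3c

3c 3c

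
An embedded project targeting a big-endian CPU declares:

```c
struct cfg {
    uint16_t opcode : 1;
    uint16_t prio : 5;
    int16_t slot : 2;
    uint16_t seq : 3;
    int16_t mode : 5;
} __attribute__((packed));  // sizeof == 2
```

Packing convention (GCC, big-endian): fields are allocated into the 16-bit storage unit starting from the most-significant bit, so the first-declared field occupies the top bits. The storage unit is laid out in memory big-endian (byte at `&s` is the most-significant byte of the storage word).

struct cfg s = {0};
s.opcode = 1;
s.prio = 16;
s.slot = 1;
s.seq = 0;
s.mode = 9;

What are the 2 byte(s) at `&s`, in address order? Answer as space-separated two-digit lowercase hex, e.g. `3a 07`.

c1 09

[15+:1] opcode=1 & 0x1 = 0x1; word=0x8000
[10+:5] prio=16 & 0x1f = 0x10; word=0xc000
[8+:2] slot=1 & 0x3 = 0x1; word=0xc100
[5+:3] seq=0 & 0x7 = 0x0; word=0xc100
[0+:5] mode=9 & 0x1f = 0x9; word=0xc109
word = 0xc109 → big-endian bytes:
  [0]=0xc1  [1]=0x09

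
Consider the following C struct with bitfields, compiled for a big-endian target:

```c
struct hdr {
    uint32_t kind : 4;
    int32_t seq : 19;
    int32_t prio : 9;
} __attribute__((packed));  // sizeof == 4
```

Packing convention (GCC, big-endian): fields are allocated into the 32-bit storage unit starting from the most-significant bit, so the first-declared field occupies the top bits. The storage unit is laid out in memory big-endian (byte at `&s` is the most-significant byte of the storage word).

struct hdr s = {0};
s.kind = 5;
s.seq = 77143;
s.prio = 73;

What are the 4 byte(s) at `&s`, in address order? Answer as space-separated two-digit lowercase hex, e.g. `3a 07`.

52 5a ae 49

[28+:4] kind=5 & 0xf = 0x5; word=0x50000000
[9+:19] seq=77143 & 0x7ffff = 0x12d57; word=0x525aae00
[0+:9] prio=73 & 0x1ff = 0x49; word=0x525aae49
word = 0x525aae49 → big-endian bytes:
  [0]=0x52  [1]=0x5a  [2]=0xae  [3]=0x49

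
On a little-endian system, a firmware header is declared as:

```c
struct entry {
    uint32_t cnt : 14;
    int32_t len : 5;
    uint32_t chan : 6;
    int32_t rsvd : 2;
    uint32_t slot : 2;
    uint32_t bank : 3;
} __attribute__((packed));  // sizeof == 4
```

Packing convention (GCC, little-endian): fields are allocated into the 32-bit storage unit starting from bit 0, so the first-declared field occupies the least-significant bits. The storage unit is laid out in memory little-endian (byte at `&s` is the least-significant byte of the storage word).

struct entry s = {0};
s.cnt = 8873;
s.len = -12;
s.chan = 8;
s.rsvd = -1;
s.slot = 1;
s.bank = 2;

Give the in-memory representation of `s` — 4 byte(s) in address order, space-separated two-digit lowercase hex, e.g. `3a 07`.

cnt:14 = 8873 → 0x22a9 << 0 → word 0x000022a9
len:5 = -12 → 0x14 << 14 → word 0x000522a9
chan:6 = 8 → 0x8 << 19 → word 0x004522a9
rsvd:2 = -1 → 0x3 << 25 → word 0x064522a9
slot:2 = 1 → 0x1 << 27 → word 0x0e4522a9
bank:3 = 2 → 0x2 << 29 → word 0x4e4522a9
word = 0x4e4522a9 → little-endian bytes:
  [0]=0xa9  [1]=0x22  [2]=0x45  [3]=0x4e

a9 22 45 4e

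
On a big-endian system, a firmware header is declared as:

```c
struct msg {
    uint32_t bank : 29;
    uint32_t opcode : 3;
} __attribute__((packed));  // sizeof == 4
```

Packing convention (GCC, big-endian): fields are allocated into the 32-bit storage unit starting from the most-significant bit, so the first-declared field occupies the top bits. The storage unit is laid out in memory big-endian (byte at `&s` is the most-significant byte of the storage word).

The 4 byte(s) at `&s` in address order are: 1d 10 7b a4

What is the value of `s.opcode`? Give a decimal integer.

4

[0]=0x1d [1]=0x10 [2]=0x7b [3]=0xa4 (big-endian) → word 0x1d107ba4
bank [3+:29] = (word>>3) & 0x1fffffff = 60952436
opcode [0+:3] = (word>>0) & 0x7 = 4  ←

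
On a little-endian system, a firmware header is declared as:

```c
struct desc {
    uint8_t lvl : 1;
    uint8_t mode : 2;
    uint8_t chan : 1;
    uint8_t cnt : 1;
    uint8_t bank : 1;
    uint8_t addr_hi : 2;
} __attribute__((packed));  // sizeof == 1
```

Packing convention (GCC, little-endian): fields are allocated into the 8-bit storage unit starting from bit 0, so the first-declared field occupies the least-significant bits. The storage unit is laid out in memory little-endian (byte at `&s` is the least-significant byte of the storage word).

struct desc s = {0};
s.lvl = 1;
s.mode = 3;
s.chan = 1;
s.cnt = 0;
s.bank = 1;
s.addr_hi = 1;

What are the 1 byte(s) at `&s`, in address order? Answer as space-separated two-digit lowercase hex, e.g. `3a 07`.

6f

[0+:1] lvl=1 & 0x1 = 0x1; word=0x01
[1+:2] mode=3 & 0x3 = 0x3; word=0x07
[3+:1] chan=1 & 0x1 = 0x1; word=0x0f
[4+:1] cnt=0 & 0x1 = 0x0; word=0x0f
[5+:1] bank=1 & 0x1 = 0x1; word=0x2f
[6+:2] addr_hi=1 & 0x3 = 0x1; word=0x6f
word = 0x6f → little-endian bytes:
  [0]=0x6f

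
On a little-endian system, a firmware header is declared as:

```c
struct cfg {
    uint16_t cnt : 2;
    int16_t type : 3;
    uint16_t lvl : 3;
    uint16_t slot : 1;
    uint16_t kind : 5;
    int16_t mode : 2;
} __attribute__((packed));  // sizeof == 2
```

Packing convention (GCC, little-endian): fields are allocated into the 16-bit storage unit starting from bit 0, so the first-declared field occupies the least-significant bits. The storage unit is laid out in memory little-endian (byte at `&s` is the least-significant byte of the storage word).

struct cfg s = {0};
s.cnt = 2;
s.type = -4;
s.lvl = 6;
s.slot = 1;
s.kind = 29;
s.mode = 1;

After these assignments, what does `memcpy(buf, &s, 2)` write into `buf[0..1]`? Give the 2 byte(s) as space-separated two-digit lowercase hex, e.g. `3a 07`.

d2 7b

[0+:2] cnt=2 & 0x3 = 0x2; word=0x0002
[2+:3] type=-4 & 0x7 = 0x4; word=0x0012
[5+:3] lvl=6 & 0x7 = 0x6; word=0x00d2
[8+:1] slot=1 & 0x1 = 0x1; word=0x01d2
[9+:5] kind=29 & 0x1f = 0x1d; word=0x3bd2
[14+:2] mode=1 & 0x3 = 0x1; word=0x7bd2
word = 0x7bd2 → little-endian bytes:
  [0]=0xd2  [1]=0x7b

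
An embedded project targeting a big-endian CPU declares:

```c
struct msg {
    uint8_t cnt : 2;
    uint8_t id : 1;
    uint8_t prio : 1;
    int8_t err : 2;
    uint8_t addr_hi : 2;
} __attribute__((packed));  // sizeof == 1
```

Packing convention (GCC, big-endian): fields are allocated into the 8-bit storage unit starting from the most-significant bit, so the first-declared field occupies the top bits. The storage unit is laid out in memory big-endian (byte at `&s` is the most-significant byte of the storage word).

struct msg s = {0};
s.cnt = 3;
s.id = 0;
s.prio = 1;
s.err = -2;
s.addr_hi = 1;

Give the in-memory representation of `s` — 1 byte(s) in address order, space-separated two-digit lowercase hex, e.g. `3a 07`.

cnt:2 = 3 → 0x3 << 6 → word 0xc0
id:1 = 0 → 0x0 << 5 → word 0xc0
prio:1 = 1 → 0x1 << 4 → word 0xd0
err:2 = -2 → 0x2 << 2 → word 0xd8
addr_hi:2 = 1 → 0x1 << 0 → word 0xd9
word = 0xd9 → big-endian bytes:
  [0]=0xd9

d9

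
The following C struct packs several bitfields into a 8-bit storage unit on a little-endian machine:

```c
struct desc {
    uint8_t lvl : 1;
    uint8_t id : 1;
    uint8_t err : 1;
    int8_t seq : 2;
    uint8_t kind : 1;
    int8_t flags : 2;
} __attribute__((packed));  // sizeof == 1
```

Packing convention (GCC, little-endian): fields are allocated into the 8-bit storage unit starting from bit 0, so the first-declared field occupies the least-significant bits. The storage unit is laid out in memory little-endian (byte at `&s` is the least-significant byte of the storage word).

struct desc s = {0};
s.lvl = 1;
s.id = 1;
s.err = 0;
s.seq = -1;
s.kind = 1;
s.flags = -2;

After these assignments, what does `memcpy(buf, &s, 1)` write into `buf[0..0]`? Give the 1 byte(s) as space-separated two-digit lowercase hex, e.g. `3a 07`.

lvl:1 = 1 → 0x1 << 0 → word 0x01
id:1 = 1 → 0x1 << 1 → word 0x03
err:1 = 0 → 0x0 << 2 → word 0x03
seq:2 = -1 → 0x3 << 3 → word 0x1b
kind:1 = 1 → 0x1 << 5 → word 0x3b
flags:2 = -2 → 0x2 << 6 → word 0xbb
word = 0xbb → little-endian bytes:
  [0]=0xbb

bb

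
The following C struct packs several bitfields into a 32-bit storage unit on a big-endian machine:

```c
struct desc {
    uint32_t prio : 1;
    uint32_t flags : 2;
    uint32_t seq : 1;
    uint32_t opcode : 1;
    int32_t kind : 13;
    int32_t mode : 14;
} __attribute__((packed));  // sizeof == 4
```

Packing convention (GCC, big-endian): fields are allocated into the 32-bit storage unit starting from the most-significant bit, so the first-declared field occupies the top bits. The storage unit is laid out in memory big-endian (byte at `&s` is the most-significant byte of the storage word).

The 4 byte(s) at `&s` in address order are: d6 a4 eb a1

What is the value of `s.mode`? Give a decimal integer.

[0]=0xd6 [1]=0xa4 [2]=0xeb [3]=0xa1 (big-endian) → word 0xd6a4eba1
prio [31+:1] = (word>>31) & 0x1 = 1
flags [29+:2] = (word>>29) & 0x3 = 2
seq [28+:1] = (word>>28) & 0x1 = 1
opcode [27+:1] = (word>>27) & 0x1 = 0
kind [14+:13] = (word>>14) & 0x1fff = 6803
mode [0+:14] = (word>>0) & 0x3fff = 11169  ←
mode signed 14b, MSB=1: 11169 - 16384 = -5215

-5215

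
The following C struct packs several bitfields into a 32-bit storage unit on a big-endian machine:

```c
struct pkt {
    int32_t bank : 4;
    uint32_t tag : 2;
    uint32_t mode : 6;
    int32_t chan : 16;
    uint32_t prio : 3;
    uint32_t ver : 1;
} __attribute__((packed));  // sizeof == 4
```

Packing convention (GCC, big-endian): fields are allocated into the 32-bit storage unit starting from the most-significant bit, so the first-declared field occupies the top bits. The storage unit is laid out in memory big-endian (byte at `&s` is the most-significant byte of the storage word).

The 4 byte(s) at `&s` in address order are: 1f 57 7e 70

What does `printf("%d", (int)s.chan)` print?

30695

[0]=0x1f [1]=0x57 [2]=0x7e [3]=0x70 (big-endian) → word 0x1f577e70
bank [28+:4] = (word>>28) & 0xf = 1
tag [26+:2] = (word>>26) & 0x3 = 3
mode [20+:6] = (word>>20) & 0x3f = 53
chan [4+:16] = (word>>4) & 0xffff = 30695  ←
prio [1+:3] = (word>>1) & 0x7 = 0
ver [0+:1] = (word>>0) & 0x1 = 0
chan signed 16b, MSB=0: value = 30695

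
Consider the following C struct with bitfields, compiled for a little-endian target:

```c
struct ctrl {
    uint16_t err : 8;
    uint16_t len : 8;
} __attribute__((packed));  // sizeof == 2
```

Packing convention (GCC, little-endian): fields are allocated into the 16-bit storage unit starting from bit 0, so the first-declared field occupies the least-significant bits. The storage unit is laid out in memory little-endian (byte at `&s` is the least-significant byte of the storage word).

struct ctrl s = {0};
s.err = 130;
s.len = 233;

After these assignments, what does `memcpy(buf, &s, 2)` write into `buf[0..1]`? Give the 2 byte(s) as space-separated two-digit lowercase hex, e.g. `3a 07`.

err (8b) val=130 bits=0x82 at bit 0: 0x0082
len (8b) val=233 bits=0xe9 at bit 8: 0xe982
word = 0xe982 → little-endian bytes:
  [0]=0x82  [1]=0xe9

82 e9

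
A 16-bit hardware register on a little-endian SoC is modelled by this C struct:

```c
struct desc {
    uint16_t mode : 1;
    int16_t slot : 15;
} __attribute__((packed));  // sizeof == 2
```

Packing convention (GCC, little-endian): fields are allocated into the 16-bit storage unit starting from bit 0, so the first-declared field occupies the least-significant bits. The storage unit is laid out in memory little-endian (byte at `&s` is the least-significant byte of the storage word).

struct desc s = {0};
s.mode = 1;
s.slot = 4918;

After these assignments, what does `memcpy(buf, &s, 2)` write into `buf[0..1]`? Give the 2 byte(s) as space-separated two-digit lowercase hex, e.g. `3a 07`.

mode (1b) val=1 bits=0x1 at bit 0: 0x0001
slot (15b) val=4918 bits=0x1336 at bit 1: 0x266d
word = 0x266d → little-endian bytes:
  [0]=0x6d  [1]=0x26

6d 26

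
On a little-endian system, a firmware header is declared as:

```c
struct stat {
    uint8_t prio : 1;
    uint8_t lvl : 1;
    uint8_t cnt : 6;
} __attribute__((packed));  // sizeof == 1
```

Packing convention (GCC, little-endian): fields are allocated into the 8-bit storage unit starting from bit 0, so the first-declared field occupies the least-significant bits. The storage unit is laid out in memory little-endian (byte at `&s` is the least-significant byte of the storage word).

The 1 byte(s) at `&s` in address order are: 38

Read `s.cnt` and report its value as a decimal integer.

14

[0]=0x38 (little-endian) → word 0x38
prio [0+:1] = (word>>0) & 0x1 = 0
lvl [1+:1] = (word>>1) & 0x1 = 0
cnt [2+:6] = (word>>2) & 0x3f = 14  ←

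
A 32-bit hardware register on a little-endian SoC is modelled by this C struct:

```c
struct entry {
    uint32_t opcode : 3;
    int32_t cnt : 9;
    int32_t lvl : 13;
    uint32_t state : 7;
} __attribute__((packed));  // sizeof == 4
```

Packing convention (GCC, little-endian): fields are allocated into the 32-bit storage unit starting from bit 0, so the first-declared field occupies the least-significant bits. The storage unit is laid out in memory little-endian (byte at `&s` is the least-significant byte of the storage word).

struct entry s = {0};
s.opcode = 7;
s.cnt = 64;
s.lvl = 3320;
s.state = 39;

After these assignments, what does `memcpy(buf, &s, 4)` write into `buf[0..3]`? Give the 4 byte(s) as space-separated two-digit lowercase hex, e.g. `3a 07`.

07 82 cf 4e

opcode (3b) val=7 bits=0x7 at bit 0: 0x00000007
cnt (9b) val=64 bits=0x40 at bit 3: 0x00000207
lvl (13b) val=3320 bits=0xcf8 at bit 12: 0x00cf8207
state (7b) val=39 bits=0x27 at bit 25: 0x4ecf8207
word = 0x4ecf8207 → little-endian bytes:
  [0]=0x07  [1]=0x82  [2]=0xcf  [3]=0x4e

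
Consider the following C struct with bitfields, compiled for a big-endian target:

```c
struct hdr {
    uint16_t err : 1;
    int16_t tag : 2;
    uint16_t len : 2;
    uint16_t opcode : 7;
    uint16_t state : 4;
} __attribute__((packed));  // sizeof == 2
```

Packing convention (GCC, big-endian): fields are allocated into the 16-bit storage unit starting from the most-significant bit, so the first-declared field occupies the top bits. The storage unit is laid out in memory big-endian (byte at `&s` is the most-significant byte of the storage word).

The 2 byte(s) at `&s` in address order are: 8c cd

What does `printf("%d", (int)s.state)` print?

13

[0]=0x8c [1]=0xcd (big-endian) → word 0x8ccd
err [15+:1] = (word>>15) & 0x1 = 1
tag [13+:2] = (word>>13) & 0x3 = 0
len [11+:2] = (word>>11) & 0x3 = 1
opcode [4+:7] = (word>>4) & 0x7f = 76
state [0+:4] = (word>>0) & 0xf = 13  ←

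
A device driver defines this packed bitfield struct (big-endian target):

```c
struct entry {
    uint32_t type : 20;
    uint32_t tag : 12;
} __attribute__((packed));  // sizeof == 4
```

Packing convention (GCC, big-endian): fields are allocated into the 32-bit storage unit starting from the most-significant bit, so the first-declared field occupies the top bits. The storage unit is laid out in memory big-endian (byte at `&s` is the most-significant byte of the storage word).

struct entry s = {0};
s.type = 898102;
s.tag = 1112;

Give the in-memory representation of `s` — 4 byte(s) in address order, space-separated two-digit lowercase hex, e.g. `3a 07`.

db 43 64 58

type:20 = 898102 → 0xdb436 << 12 → word 0xdb436000
tag:12 = 1112 → 0x458 << 0 → word 0xdb436458
word = 0xdb436458 → big-endian bytes:
  [0]=0xdb  [1]=0x43  [2]=0x64  [3]=0x58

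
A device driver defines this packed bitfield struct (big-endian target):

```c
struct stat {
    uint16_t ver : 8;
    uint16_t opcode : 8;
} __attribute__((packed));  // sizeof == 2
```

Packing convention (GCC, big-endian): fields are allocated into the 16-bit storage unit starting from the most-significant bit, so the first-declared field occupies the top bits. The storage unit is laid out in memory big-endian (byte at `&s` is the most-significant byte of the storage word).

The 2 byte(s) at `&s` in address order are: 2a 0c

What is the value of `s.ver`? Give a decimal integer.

[0]=0x2a [1]=0x0c (big-endian) → word 0x2a0c
ver [8+:8] = (word>>8) & 0xff = 42  ←
opcode [0+:8] = (word>>0) & 0xff = 12

42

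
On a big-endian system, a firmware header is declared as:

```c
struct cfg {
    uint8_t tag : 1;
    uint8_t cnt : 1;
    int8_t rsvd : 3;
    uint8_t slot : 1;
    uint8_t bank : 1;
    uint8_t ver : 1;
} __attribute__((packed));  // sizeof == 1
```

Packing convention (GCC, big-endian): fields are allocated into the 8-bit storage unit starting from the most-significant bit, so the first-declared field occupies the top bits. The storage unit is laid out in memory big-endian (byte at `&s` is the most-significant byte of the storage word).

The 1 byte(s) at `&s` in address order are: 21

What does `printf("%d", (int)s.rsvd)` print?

-4

[0]=0x21 (big-endian) → word 0x21
tag [7+:1] = (word>>7) & 0x1 = 0
cnt [6+:1] = (word>>6) & 0x1 = 0
rsvd [3+:3] = (word>>3) & 0x7 = 4  ←
slot [2+:1] = (word>>2) & 0x1 = 0
bank [1+:1] = (word>>1) & 0x1 = 0
ver [0+:1] = (word>>0) & 0x1 = 1
rsvd signed 3b, MSB=1: 4 - 8 = -4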